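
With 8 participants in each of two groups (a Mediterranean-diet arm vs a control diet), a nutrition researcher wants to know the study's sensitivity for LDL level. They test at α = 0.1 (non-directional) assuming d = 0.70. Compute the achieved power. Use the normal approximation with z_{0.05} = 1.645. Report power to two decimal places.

For two equal groups, power = Φ(d·√(n/2) − z_{α/2}).
d·√(n/2) = 0.70 × √(8/2) = 0.70 × 2.000 = 1.400.
z_β = 1.400 − 1.645 = -0.245.
Power = Φ(-0.245) = 0.403.

power ≈ 0.40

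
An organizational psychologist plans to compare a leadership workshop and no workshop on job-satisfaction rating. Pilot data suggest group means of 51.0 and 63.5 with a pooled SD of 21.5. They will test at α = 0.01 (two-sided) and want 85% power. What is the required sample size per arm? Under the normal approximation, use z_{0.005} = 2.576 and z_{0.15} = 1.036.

n = 78 per group

Cohen's d = |M₁ − M₂| / SD_pooled = |51.0 − 63.5| / 21.5 = 12.5 / 21.5 = 0.581.
For two independent groups with equal n: n = 2·((z_{α/2} + z_β) / d)².
z_{α/2} + z_β = 2.576 + 1.036 = 3.612.
n = 2 × (3.612 / 0.581)² = 2 × 6.217² = 2 × 38.65 = 77.3.
Round up to the next whole participant.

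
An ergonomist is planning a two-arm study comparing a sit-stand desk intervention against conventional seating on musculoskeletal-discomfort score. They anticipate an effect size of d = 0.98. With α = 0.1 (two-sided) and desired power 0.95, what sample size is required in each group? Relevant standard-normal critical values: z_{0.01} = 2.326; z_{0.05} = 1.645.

For two independent groups with equal n: n = 2·((z_{α/2} + z_β) / d)².
z_{α/2} + z_β = 1.645 + 1.645 = 3.290.
n = 2 × (3.290 / 0.98)² = 2 × 3.357² = 2 × 11.27 = 22.5.
Round up to the next whole participant.

n = 23 per group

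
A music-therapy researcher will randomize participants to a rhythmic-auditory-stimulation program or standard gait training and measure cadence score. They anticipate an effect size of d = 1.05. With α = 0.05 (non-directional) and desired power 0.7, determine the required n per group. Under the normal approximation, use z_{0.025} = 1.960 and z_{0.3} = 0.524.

For two independent groups with equal n: n = 2·((z_{α/2} + z_β) / d)².
z_{α/2} + z_β = 1.960 + 0.524 = 2.484.
n = 2 × (2.484 / 1.05)² = 2 × 2.366² = 2 × 5.60 = 11.2.
Round up to the next whole participant.

n = 12 per group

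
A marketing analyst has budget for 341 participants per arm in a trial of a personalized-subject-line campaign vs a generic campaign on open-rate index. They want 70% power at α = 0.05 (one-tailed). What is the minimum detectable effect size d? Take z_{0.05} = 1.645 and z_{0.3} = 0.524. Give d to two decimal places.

d_min ≈ 0.17

For two independent groups of n = 341 each: d_min = (z_{α} + z_β)·√(2/n).
z-sum = 1.645 + 0.524 = 2.169.
d_min = 2.169 × √(2/341) = 2.169 × 0.0766 = 0.166.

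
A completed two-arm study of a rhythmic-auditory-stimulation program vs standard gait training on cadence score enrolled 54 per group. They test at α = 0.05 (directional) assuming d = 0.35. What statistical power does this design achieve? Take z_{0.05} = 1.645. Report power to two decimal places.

For two equal groups, power = Φ(d·√(n/2) − z_{α}).
d·√(n/2) = 0.35 × √(54/2) = 0.35 × 5.196 = 1.819.
z_β = 1.819 − 1.645 = 0.174.
Power = Φ(0.174) = 0.569.

power ≈ 0.57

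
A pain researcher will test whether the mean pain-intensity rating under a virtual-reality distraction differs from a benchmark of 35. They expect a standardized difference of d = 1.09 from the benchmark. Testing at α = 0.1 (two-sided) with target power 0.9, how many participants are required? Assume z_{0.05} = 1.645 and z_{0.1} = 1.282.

For a one-sample test: n = ((z_{α/2} + z_β) / d)².
z_{α/2} + z_β = 1.645 + 1.282 = 2.927.
n = (2.927 / 1.09)² = 2.685² = 7.21.
Round up.

n = 8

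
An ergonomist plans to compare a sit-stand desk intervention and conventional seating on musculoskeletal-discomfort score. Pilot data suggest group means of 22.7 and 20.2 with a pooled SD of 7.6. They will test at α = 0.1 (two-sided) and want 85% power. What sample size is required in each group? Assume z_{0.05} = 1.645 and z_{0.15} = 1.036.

Cohen's d = |M₁ − M₂| / SD_pooled = |22.7 − 20.2| / 7.6 = 2.5 / 7.6 = 0.329.
For two independent groups with equal n: n = 2·((z_{α/2} + z_β) / d)².
z_{α/2} + z_β = 1.645 + 1.036 = 2.681.
n = 2 × (2.681 / 0.329)² = 2 × 8.149² = 2 × 66.41 = 132.8.
Round up to the next whole participant.

n = 133 per group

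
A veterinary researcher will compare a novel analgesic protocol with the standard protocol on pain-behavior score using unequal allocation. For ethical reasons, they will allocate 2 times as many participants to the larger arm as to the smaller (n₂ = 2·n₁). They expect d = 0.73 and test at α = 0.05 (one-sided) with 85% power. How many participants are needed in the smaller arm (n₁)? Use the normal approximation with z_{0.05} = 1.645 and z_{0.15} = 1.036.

With allocation ratio k = n₂/n₁ = 2, Var(x̄₁−x̄₂) = σ²(1/n₁ + 1/(k·n₁)) = σ²·(k+1)/(k·n₁).
So n₁ = (1 + 1/k)·((z_{α} + z_β)/d)² = 1.500 × (2.681/0.73)².
n₁ = 1.500 × 13.49 = 20.2.
Round up: n₁ = 21, giving n₂ = 2 × 21 = 42.

n₁ = 21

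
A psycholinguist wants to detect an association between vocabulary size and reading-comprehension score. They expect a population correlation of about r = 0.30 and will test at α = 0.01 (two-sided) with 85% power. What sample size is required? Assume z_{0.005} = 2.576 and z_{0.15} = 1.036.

Fisher's z: C = ½·ln((1+r)/(1−r)) = ½·ln(1.8571) = 0.3095.
n = ((z_{α/2} + z_β)/C)² + 3.
(2.576 + 1.036) / 0.3095 = 3.612 / 0.3095 = 11.670.
n = 11.670² + 3 = 136.20 + 3 = 139.2.
Round up.

n = 140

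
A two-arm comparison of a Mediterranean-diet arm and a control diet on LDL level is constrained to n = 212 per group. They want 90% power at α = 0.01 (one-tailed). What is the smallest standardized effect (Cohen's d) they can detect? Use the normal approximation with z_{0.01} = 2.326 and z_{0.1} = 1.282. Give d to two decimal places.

For two independent groups of n = 212 each: d_min = (z_{α} + z_β)·√(2/n).
z-sum = 2.326 + 1.282 = 3.608.
d_min = 3.608 × √(2/212) = 3.608 × 0.0971 = 0.350.

d_min ≈ 0.35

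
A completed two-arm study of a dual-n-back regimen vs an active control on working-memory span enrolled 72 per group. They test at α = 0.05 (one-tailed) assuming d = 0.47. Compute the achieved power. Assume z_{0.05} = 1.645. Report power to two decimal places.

power ≈ 0.88

For two equal groups, power = Φ(d·√(n/2) − z_{α}).
d·√(n/2) = 0.47 × √(72/2) = 0.47 × 6.000 = 2.820.
z_β = 2.820 − 1.645 = 1.175.
Power = Φ(1.175) = 0.880.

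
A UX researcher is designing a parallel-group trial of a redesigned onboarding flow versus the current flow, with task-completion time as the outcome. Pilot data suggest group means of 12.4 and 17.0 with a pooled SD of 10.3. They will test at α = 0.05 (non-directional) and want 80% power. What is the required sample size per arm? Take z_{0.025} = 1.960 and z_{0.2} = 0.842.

n = 79 per group

Cohen's d = |M₁ − M₂| / SD_pooled = |12.4 − 17.0| / 10.3 = 4.6 / 10.3 = 0.447.
For two independent groups with equal n: n = 2·((z_{α/2} + z_β) / d)².
z_{α/2} + z_β = 1.960 + 0.842 = 2.802.
n = 2 × (2.802 / 0.447)² = 2 × 6.268² = 2 × 39.29 = 78.6.
Round up to the next whole participant.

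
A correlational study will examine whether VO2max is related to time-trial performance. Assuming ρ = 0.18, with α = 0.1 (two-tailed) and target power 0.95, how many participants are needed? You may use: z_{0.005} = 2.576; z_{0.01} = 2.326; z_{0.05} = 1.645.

Fisher's z: C = ½·ln((1+r)/(1−r)) = ½·ln(1.4390) = 0.1820.
n = ((z_{α/2} + z_β)/C)² + 3.
(1.645 + 1.645) / 0.1820 = 3.290 / 0.1820 = 18.077.
n = 18.077² + 3 = 326.78 + 3 = 329.8.
Round up.

n = 330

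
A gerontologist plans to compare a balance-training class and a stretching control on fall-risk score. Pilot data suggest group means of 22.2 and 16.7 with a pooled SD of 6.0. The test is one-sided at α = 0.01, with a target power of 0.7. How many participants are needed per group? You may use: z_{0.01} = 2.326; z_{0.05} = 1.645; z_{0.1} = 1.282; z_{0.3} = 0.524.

n = 20 per group

Cohen's d = |M₁ − M₂| / SD_pooled = |22.2 − 16.7| / 6.0 = 5.5 / 6.0 = 0.917.
For two independent groups with equal n: n = 2·((z_{α} + z_β) / d)².
z_{α} + z_β = 2.326 + 0.524 = 2.850.
n = 2 × (2.850 / 0.917)² = 2 × 3.108² = 2 × 9.66 = 19.3.
Round up to the next whole participant.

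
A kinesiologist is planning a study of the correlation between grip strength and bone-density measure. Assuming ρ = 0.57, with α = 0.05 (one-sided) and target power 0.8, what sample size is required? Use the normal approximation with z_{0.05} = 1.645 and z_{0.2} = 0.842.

n = 18

Fisher's z: C = ½·ln((1+r)/(1−r)) = ½·ln(3.6512) = 0.6475.
n = ((z_{α} + z_β)/C)² + 3.
(1.645 + 0.842) / 0.6475 = 2.487 / 0.6475 = 3.841.
n = 3.841² + 3 = 14.75 + 3 = 17.8.
Round up.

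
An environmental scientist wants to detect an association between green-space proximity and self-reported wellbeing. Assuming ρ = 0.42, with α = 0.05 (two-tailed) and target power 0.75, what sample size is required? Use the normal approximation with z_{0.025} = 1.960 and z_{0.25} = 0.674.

n = 38

Fisher's z: C = ½·ln((1+r)/(1−r)) = ½·ln(2.4483) = 0.4477.
n = ((z_{α/2} + z_β)/C)² + 3.
(1.960 + 0.674) / 0.4477 = 2.634 / 0.4477 = 5.883.
n = 5.883² + 3 = 34.61 + 3 = 37.6.
Round up.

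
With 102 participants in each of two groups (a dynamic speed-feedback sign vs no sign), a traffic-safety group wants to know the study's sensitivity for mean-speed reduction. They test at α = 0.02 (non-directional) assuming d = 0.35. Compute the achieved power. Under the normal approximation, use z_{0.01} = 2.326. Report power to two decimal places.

For two equal groups, power = Φ(d·√(n/2) − z_{α/2}).
d·√(n/2) = 0.35 × √(102/2) = 0.35 × 7.141 = 2.499.
z_β = 2.499 − 2.326 = 0.173.
Power = Φ(0.173) = 0.569.

power ≈ 0.57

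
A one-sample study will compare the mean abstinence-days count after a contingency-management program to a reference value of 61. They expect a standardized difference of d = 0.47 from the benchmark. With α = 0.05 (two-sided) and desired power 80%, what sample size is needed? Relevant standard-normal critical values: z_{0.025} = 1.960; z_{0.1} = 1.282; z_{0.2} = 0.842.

n = 36

For a one-sample test: n = ((z_{α/2} + z_β) / d)².
z_{α/2} + z_β = 1.960 + 0.842 = 2.802.
n = (2.802 / 0.47)² = 5.962² = 35.54.
Round up.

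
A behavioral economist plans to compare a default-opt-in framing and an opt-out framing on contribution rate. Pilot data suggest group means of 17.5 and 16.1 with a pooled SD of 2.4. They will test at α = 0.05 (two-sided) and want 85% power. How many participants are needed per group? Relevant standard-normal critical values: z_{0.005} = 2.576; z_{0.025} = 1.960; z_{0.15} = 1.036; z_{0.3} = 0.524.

n = 53 per group

Cohen's d = |M₁ − M₂| / SD_pooled = |17.5 − 16.1| / 2.4 = 1.4 / 2.4 = 0.583.
For two independent groups with equal n: n = 2·((z_{α/2} + z_β) / d)².
z_{α/2} + z_β = 1.960 + 1.036 = 2.996.
n = 2 × (2.996 / 0.583)² = 2 × 5.139² = 2 × 26.41 = 52.8.
Round up to the next whole participant.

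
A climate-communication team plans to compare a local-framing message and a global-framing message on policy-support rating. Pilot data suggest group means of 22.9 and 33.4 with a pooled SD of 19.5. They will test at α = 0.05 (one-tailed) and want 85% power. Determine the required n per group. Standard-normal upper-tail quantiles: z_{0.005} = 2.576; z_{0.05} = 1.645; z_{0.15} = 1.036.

n = 50 per group

Cohen's d = |M₁ − M₂| / SD_pooled = |22.9 − 33.4| / 19.5 = 10.5 / 19.5 = 0.538.
For two independent groups with equal n: n = 2·((z_{α} + z_β) / d)².
z_{α} + z_β = 1.645 + 1.036 = 2.681.
n = 2 × (2.681 / 0.538)² = 2 × 4.983² = 2 × 24.83 = 49.7.
Round up to the next whole participant.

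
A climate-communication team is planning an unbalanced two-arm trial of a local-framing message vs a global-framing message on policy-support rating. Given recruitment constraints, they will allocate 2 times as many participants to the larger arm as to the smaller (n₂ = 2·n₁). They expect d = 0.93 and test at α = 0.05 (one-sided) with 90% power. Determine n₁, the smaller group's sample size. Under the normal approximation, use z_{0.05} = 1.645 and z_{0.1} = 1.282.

With allocation ratio k = n₂/n₁ = 2, Var(x̄₁−x̄₂) = σ²(1/n₁ + 1/(k·n₁)) = σ²·(k+1)/(k·n₁).
So n₁ = (1 + 1/k)·((z_{α} + z_β)/d)² = 1.500 × (2.927/0.93)².
n₁ = 1.500 × 9.91 = 14.9.
Round up: n₁ = 15, giving n₂ = 2 × 15 = 30.

n₁ = 15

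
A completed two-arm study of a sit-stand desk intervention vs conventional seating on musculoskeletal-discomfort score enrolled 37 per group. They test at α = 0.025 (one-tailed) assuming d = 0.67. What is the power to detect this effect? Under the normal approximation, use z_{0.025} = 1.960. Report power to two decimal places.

power ≈ 0.82

For two equal groups, power = Φ(d·√(n/2) − z_{α}).
d·√(n/2) = 0.67 × √(37/2) = 0.67 × 4.301 = 2.882.
z_β = 2.882 − 1.960 = 0.922.
Power = Φ(0.922) = 0.822.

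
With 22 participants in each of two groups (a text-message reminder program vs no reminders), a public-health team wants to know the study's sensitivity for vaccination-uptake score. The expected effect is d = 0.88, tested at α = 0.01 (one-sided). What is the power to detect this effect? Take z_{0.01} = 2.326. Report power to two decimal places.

power ≈ 0.72

For two equal groups, power = Φ(d·√(n/2) − z_{α}).
d·√(n/2) = 0.88 × √(22/2) = 0.88 × 3.317 = 2.919.
z_β = 2.919 − 2.326 = 0.593.
Power = Φ(0.593) = 0.723.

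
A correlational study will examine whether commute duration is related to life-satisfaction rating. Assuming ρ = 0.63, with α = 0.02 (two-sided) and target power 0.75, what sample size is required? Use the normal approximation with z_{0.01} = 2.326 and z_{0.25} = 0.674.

Fisher's z: C = ½·ln((1+r)/(1−r)) = ½·ln(4.4054) = 0.7414.
n = ((z_{α/2} + z_β)/C)² + 3.
(2.326 + 0.674) / 0.7414 = 3.000 / 0.7414 = 4.046.
n = 4.046² + 3 = 16.37 + 3 = 19.4.
Round up.

n = 20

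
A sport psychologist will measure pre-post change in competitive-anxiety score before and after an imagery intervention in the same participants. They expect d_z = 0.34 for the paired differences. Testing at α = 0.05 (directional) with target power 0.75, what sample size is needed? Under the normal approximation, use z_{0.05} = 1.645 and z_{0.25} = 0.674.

n = 47 pairs

For a paired (one-sample on differences) test: n = ((z_{α} + z_β) / d)².
z_{α} + z_β = 1.645 + 0.674 = 2.319.
n = (2.319 / 0.34)² = 6.821² = 46.52.
Round up.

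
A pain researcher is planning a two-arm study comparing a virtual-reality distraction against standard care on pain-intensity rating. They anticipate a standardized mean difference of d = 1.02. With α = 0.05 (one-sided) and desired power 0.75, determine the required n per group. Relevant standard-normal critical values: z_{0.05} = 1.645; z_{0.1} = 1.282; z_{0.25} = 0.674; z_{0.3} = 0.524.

n = 11 per group

For two independent groups with equal n: n = 2·((z_{α} + z_β) / d)².
z_{α} + z_β = 1.645 + 0.674 = 2.319.
n = 2 × (2.319 / 1.02)² = 2 × 2.274² = 2 × 5.17 = 10.3.
Round up to the next whole participant.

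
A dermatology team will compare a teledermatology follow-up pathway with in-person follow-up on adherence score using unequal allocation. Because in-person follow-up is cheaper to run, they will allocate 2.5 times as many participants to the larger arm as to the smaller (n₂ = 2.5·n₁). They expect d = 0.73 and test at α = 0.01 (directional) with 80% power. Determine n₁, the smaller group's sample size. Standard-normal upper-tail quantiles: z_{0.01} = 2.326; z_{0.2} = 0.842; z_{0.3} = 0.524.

With allocation ratio k = n₂/n₁ = 2.5, Var(x̄₁−x̄₂) = σ²(1/n₁ + 1/(k·n₁)) = σ²·(k+1)/(k·n₁).
So n₁ = (1 + 1/k)·((z_{α} + z_β)/d)² = 1.400 × (3.168/0.73)².
n₁ = 1.400 × 18.83 = 26.4.
Round up: n₁ = 27, giving n₂ = ⌈2.5 × 27⌉ = ⌈67.5⌉ = 68.

n₁ = 27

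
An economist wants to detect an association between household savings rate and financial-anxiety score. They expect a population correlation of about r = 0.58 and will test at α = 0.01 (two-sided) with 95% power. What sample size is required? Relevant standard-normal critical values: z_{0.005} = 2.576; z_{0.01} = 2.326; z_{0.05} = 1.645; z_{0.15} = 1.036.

Fisher's z: C = ½·ln((1+r)/(1−r)) = ½·ln(3.7619) = 0.6625.
n = ((z_{α/2} + z_β)/C)² + 3.
(2.576 + 1.645) / 0.6625 = 4.221 / 0.6625 = 6.371.
n = 6.371² + 3 = 40.59 + 3 = 43.6.
Round up.

n = 44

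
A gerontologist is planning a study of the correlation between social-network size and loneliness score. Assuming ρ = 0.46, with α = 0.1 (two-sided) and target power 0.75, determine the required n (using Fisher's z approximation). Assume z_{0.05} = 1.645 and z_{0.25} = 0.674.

n = 25

Fisher's z: C = ½·ln((1+r)/(1−r)) = ½·ln(2.7037) = 0.4973.
n = ((z_{α/2} + z_β)/C)² + 3.
(1.645 + 0.674) / 0.4973 = 2.319 / 0.4973 = 4.663.
n = 4.663² + 3 = 21.75 + 3 = 24.7.
Round up.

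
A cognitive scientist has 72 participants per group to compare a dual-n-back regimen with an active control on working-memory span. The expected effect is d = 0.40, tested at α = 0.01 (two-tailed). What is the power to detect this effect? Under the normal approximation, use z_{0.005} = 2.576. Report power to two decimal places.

For two equal groups, power = Φ(d·√(n/2) − z_{α/2}).
d·√(n/2) = 0.40 × √(72/2) = 0.40 × 6.000 = 2.400.
z_β = 2.400 − 2.576 = -0.176.
Power = Φ(-0.176) = 0.430.

power ≈ 0.43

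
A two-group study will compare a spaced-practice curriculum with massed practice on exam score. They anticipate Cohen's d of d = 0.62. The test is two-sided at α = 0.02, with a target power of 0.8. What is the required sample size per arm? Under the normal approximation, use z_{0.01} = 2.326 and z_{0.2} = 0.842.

For two independent groups with equal n: n = 2·((z_{α/2} + z_β) / d)².
z_{α/2} + z_β = 2.326 + 0.842 = 3.168.
n = 2 × (3.168 / 0.62)² = 2 × 5.110² = 2 × 26.11 = 52.2.
Round up to the next whole participant.

n = 53 per group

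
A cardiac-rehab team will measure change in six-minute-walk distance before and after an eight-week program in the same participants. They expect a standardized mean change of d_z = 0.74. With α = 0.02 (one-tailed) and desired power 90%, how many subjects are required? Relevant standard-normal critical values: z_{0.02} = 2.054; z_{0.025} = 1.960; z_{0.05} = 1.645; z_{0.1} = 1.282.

For a paired (one-sample on differences) test: n = ((z_{α} + z_β) / d)².
z_{α} + z_β = 2.054 + 1.282 = 3.336.
n = (3.336 / 0.74)² = 4.508² = 20.32.
Round up.

n = 21 pairs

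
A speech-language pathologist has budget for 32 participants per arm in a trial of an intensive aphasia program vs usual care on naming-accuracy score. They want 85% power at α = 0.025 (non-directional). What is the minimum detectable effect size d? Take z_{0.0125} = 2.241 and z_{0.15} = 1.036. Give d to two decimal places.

d_min ≈ 0.82

For two independent groups of n = 32 each: d_min = (z_{α/2} + z_β)·√(2/n).
z-sum = 2.241 + 1.036 = 3.277.
d_min = 3.277 × √(2/32) = 3.277 × 0.2500 = 0.819.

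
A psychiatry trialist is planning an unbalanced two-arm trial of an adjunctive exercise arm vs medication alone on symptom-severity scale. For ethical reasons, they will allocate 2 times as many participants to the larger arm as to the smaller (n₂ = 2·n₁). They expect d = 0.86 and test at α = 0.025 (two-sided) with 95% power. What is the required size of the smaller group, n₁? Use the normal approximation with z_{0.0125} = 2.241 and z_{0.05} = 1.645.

n₁ = 31

With allocation ratio k = n₂/n₁ = 2, Var(x̄₁−x̄₂) = σ²(1/n₁ + 1/(k·n₁)) = σ²·(k+1)/(k·n₁).
So n₁ = (1 + 1/k)·((z_{α/2} + z_β)/d)² = 1.500 × (3.886/0.86)².
n₁ = 1.500 × 20.42 = 30.6.
Round up: n₁ = 31, giving n₂ = 2 × 31 = 62.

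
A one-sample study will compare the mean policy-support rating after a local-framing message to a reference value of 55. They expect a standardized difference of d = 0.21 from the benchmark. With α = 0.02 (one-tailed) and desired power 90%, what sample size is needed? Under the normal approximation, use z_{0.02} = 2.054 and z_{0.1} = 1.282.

n = 253

For a one-sample test: n = ((z_{α} + z_β) / d)².
z_{α} + z_β = 2.054 + 1.282 = 3.336.
n = (3.336 / 0.21)² = 15.886² = 252.36.
Round up.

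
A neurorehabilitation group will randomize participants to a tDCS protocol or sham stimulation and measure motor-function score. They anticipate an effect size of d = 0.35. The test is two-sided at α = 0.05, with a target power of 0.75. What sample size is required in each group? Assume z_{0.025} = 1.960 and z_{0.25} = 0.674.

n = 114 per group

For two independent groups with equal n: n = 2·((z_{α/2} + z_β) / d)².
z_{α/2} + z_β = 1.960 + 0.674 = 2.634.
n = 2 × (2.634 / 0.35)² = 2 × 7.526² = 2 × 56.64 = 113.3.
Round up to the next whole participant.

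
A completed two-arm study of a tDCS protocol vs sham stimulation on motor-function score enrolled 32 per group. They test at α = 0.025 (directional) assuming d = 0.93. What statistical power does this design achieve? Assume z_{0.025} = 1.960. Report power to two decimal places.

power ≈ 0.96

For two equal groups, power = Φ(d·√(n/2) − z_{α}).
d·√(n/2) = 0.93 × √(32/2) = 0.93 × 4.000 = 3.720.
z_β = 3.720 − 1.960 = 1.760.
Power = Φ(1.760) = 0.961.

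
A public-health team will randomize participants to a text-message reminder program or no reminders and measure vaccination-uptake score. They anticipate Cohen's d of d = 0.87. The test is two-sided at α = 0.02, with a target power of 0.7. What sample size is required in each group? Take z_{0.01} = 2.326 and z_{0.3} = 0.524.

For two independent groups with equal n: n = 2·((z_{α/2} + z_β) / d)².
z_{α/2} + z_β = 2.326 + 0.524 = 2.850.
n = 2 × (2.850 / 0.87)² = 2 × 3.276² = 2 × 10.73 = 21.5.
Round up to the next whole participant.

n = 22 per group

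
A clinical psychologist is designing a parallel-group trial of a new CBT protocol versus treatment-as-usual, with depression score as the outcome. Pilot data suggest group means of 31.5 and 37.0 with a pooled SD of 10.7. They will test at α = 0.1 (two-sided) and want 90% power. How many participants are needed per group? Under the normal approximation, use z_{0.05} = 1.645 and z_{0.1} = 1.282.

n = 65 per group

Cohen's d = |M₁ − M₂| / SD_pooled = |31.5 − 37.0| / 10.7 = 5.5 / 10.7 = 0.514.
For two independent groups with equal n: n = 2·((z_{α/2} + z_β) / d)².
z_{α/2} + z_β = 1.645 + 1.282 = 2.927.
n = 2 × (2.927 / 0.514)² = 2 × 5.695² = 2 × 32.43 = 64.9.
Round up to the next whole participant.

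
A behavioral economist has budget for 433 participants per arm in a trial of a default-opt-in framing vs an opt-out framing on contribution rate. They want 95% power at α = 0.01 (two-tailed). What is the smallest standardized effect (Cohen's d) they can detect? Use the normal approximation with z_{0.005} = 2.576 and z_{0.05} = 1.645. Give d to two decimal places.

d_min ≈ 0.29

For two independent groups of n = 433 each: d_min = (z_{α/2} + z_β)·√(2/n).
z-sum = 2.576 + 1.645 = 4.221.
d_min = 4.221 × √(2/433) = 4.221 × 0.0680 = 0.287.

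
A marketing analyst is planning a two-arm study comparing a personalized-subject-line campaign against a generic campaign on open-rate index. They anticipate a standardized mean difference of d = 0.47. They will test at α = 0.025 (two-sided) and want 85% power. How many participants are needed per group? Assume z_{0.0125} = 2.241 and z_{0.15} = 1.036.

n = 98 per group

For two independent groups with equal n: n = 2·((z_{α/2} + z_β) / d)².
z_{α/2} + z_β = 2.241 + 1.036 = 3.277.
n = 2 × (3.277 / 0.47)² = 2 × 6.972² = 2 × 48.61 = 97.2.
Round up to the next whole participant.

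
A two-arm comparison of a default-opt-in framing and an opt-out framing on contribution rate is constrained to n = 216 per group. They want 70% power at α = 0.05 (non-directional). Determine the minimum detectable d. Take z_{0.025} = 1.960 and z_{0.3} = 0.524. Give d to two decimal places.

d_min ≈ 0.24

For two independent groups of n = 216 each: d_min = (z_{α/2} + z_β)·√(2/n).
z-sum = 1.960 + 0.524 = 2.484.
d_min = 2.484 × √(2/216) = 2.484 × 0.0962 = 0.239.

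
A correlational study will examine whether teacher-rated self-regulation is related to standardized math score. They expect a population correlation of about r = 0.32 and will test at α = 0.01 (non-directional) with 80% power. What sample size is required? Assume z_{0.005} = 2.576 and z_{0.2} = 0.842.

Fisher's z: C = ½·ln((1+r)/(1−r)) = ½·ln(1.9412) = 0.3316.
n = ((z_{α/2} + z_β)/C)² + 3.
(2.576 + 0.842) / 0.3316 = 3.418 / 0.3316 = 10.308.
n = 10.308² + 3 = 106.25 + 3 = 109.2.
Round up.

n = 110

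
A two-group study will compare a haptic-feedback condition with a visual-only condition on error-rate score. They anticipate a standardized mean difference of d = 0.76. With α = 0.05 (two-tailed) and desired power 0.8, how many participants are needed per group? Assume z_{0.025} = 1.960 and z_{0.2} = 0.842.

n = 28 per group

For two independent groups with equal n: n = 2·((z_{α/2} + z_β) / d)².
z_{α/2} + z_β = 1.960 + 0.842 = 2.802.
n = 2 × (2.802 / 0.76)² = 2 × 3.687² = 2 × 13.59 = 27.2.
Round up to the next whole participant.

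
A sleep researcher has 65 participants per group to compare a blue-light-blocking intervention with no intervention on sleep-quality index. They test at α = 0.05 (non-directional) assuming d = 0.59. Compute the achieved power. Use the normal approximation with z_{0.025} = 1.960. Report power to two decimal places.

power ≈ 0.92

For two equal groups, power = Φ(d·√(n/2) − z_{α/2}).
d·√(n/2) = 0.59 × √(65/2) = 0.59 × 5.701 = 3.364.
z_β = 3.364 − 1.960 = 1.404.
Power = Φ(1.404) = 0.920.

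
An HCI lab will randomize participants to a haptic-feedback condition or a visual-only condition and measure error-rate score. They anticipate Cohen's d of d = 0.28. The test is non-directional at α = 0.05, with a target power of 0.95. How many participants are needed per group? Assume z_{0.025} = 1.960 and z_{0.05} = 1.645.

n = 332 per group

For two independent groups with equal n: n = 2·((z_{α/2} + z_β) / d)².
z_{α/2} + z_β = 1.960 + 1.645 = 3.605.
n = 2 × (3.605 / 0.28)² = 2 × 12.875² = 2 × 165.77 = 331.5.
Round up to the next whole participant.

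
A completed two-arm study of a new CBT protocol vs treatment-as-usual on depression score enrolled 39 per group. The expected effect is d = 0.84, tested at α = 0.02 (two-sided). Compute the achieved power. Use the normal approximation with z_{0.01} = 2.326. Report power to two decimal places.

For two equal groups, power = Φ(d·√(n/2) − z_{α/2}).
d·√(n/2) = 0.84 × √(39/2) = 0.84 × 4.416 = 3.709.
z_β = 3.709 − 2.326 = 1.383.
Power = Φ(1.383) = 0.917.

power ≈ 0.92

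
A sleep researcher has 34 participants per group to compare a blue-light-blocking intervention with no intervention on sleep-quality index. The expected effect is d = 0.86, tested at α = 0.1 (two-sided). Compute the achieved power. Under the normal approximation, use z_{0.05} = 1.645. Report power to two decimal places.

power ≈ 0.97

For two equal groups, power = Φ(d·√(n/2) − z_{α/2}).
d·√(n/2) = 0.86 × √(34/2) = 0.86 × 4.123 = 3.546.
z_β = 3.546 − 1.645 = 1.901.
Power = Φ(1.901) = 0.971.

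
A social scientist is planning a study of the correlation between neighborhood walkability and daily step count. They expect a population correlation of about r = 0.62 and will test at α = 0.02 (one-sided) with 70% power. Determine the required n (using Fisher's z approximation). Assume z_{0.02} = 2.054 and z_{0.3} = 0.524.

n = 16

Fisher's z: C = ½·ln((1+r)/(1−r)) = ½·ln(4.2632) = 0.7250.
n = ((z_{α} + z_β)/C)² + 3.
(2.054 + 0.524) / 0.7250 = 2.578 / 0.7250 = 3.556.
n = 3.556² + 3 = 12.64 + 3 = 15.6.
Round up.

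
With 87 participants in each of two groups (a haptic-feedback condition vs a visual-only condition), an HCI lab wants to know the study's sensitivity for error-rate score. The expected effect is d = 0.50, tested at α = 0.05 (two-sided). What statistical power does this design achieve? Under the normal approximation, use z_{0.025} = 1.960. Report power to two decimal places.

For two equal groups, power = Φ(d·√(n/2) − z_{α/2}).
d·√(n/2) = 0.50 × √(87/2) = 0.50 × 6.595 = 3.298.
z_β = 3.298 − 1.960 = 1.338.
Power = Φ(1.338) = 0.910.

power ≈ 0.91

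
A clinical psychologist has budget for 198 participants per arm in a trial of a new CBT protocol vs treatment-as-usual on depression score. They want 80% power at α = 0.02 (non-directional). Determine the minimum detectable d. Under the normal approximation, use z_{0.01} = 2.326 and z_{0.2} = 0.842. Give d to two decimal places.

d_min ≈ 0.32

For two independent groups of n = 198 each: d_min = (z_{α/2} + z_β)·√(2/n).
z-sum = 2.326 + 0.842 = 3.168.
d_min = 3.168 × √(2/198) = 3.168 × 0.1005 = 0.318.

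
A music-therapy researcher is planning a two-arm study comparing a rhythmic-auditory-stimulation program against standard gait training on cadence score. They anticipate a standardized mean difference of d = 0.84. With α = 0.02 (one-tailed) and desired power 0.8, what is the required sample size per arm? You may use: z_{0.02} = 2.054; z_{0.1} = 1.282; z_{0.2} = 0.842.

n = 24 per group

For two independent groups with equal n: n = 2·((z_{α} + z_β) / d)².
z_{α} + z_β = 2.054 + 0.842 = 2.896.
n = 2 × (2.896 / 0.84)² = 2 × 3.448² = 2 × 11.89 = 23.8.
Round up to the next whole participant.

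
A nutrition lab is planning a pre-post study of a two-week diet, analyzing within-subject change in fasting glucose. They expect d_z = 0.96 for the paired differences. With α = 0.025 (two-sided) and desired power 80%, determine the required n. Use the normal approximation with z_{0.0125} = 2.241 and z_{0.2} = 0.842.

For a paired (one-sample on differences) test: n = ((z_{α/2} + z_β) / d)².
z_{α/2} + z_β = 2.241 + 0.842 = 3.083.
n = (3.083 / 0.96)² = 3.211² = 10.31.
Round up.

n = 11 pairs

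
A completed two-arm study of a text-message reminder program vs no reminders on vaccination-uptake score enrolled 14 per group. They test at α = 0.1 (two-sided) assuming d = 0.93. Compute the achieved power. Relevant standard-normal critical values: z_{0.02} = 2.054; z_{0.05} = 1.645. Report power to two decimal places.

power ≈ 0.79

For two equal groups, power = Φ(d·√(n/2) − z_{α/2}).
d·√(n/2) = 0.93 × √(14/2) = 0.93 × 2.646 = 2.461.
z_β = 2.461 − 1.645 = 0.816.
Power = Φ(0.816) = 0.793.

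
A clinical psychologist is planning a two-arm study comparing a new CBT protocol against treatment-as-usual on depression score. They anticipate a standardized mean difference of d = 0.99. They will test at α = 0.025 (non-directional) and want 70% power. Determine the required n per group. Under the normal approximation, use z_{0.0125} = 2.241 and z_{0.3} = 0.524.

For two independent groups with equal n: n = 2·((z_{α/2} + z_β) / d)².
z_{α/2} + z_β = 2.241 + 0.524 = 2.765.
n = 2 × (2.765 / 0.99)² = 2 × 2.793² = 2 × 7.80 = 15.6.
Round up to the next whole participant.

n = 16 per group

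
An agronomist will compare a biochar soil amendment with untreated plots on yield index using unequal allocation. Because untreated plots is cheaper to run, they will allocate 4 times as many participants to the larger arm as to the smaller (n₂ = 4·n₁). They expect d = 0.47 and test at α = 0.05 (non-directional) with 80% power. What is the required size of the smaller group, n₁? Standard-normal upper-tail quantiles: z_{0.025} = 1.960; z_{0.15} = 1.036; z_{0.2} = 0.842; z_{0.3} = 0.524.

With allocation ratio k = n₂/n₁ = 4, Var(x̄₁−x̄₂) = σ²(1/n₁ + 1/(k·n₁)) = σ²·(k+1)/(k·n₁).
So n₁ = (1 + 1/k)·((z_{α/2} + z_β)/d)² = 1.250 × (2.802/0.47)².
n₁ = 1.250 × 35.54 = 44.4.
Round up: n₁ = 45, giving n₂ = 4 × 45 = 180.

n₁ = 45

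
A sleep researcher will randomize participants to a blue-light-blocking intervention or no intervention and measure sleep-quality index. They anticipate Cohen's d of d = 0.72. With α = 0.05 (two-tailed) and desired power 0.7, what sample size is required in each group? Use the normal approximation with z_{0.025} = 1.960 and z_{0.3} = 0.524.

n = 24 per group

For two independent groups with equal n: n = 2·((z_{α/2} + z_β) / d)².
z_{α/2} + z_β = 1.960 + 0.524 = 2.484.
n = 2 × (2.484 / 0.72)² = 2 × 3.450² = 2 × 11.90 = 23.8.
Round up to the next whole participant.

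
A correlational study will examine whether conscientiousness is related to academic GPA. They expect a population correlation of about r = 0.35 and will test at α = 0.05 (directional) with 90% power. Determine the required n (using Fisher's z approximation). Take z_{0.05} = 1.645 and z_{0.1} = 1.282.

Fisher's z: C = ½·ln((1+r)/(1−r)) = ½·ln(2.0769) = 0.3654.
n = ((z_{α} + z_β)/C)² + 3.
(1.645 + 1.282) / 0.3654 = 2.927 / 0.3654 = 8.010.
n = 8.010² + 3 = 64.17 + 3 = 67.2.
Round up.

n = 68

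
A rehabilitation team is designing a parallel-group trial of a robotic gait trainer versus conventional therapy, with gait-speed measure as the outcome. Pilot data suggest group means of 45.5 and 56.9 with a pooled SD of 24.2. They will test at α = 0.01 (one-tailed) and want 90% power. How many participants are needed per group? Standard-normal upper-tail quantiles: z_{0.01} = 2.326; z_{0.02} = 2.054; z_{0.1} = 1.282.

n = 118 per group

Cohen's d = |M₁ − M₂| / SD_pooled = |45.5 − 56.9| / 24.2 = 11.4 / 24.2 = 0.471.
For two independent groups with equal n: n = 2·((z_{α} + z_β) / d)².
z_{α} + z_β = 2.326 + 1.282 = 3.608.
n = 2 × (3.608 / 0.471)² = 2 × 7.660² = 2 × 58.68 = 117.4.
Round up to the next whole participant.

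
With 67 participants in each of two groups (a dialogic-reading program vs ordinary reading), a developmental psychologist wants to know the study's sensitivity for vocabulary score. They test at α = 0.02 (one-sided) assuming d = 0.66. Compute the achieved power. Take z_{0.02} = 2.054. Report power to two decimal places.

For two equal groups, power = Φ(d·√(n/2) − z_{α}).
d·√(n/2) = 0.66 × √(67/2) = 0.66 × 5.788 = 3.820.
z_β = 3.820 − 2.054 = 1.766.
Power = Φ(1.766) = 0.961.

power ≈ 0.96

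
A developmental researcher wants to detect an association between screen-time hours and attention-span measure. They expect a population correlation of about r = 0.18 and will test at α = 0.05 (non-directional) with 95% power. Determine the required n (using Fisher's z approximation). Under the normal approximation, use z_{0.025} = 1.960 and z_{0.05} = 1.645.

n = 396

Fisher's z: C = ½·ln((1+r)/(1−r)) = ½·ln(1.4390) = 0.1820.
n = ((z_{α/2} + z_β)/C)² + 3.
(1.960 + 1.645) / 0.1820 = 3.605 / 0.1820 = 19.808.
n = 19.808² + 3 = 392.34 + 3 = 395.3.
Round up.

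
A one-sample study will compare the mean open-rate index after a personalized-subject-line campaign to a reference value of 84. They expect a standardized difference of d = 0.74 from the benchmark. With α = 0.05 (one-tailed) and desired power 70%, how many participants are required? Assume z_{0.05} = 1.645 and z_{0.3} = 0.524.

For a one-sample test: n = ((z_{α} + z_β) / d)².
z_{α} + z_β = 1.645 + 0.524 = 2.169.
n = (2.169 / 0.74)² = 2.931² = 8.59.
Round up.

n = 9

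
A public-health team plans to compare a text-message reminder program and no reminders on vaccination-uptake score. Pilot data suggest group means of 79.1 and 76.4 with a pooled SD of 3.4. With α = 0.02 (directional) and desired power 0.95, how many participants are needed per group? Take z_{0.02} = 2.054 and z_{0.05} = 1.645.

n = 44 per group

Cohen's d = |M₁ − M₂| / SD_pooled = |79.1 − 76.4| / 3.4 = 2.7 / 3.4 = 0.794.
For two independent groups with equal n: n = 2·((z_{α} + z_β) / d)².
z_{α} + z_β = 2.054 + 1.645 = 3.699.
n = 2 × (3.699 / 0.794)² = 2 × 4.659² = 2 × 21.70 = 43.4.
Round up to the next whole participant.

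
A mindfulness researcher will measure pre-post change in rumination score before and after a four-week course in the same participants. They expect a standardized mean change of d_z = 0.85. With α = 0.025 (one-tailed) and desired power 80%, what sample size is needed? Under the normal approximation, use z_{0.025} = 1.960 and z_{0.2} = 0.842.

n = 11 pairs

For a paired (one-sample on differences) test: n = ((z_{α} + z_β) / d)².
z_{α} + z_β = 1.960 + 0.842 = 2.802.
n = (2.802 / 0.85)² = 3.296² = 10.87.
Round up.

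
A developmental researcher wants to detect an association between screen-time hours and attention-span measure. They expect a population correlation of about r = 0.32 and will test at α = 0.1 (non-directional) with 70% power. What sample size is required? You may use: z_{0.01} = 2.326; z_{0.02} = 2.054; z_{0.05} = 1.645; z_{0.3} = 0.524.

Fisher's z: C = ½·ln((1+r)/(1−r)) = ½·ln(1.9412) = 0.3316.
n = ((z_{α/2} + z_β)/C)² + 3.
(1.645 + 0.524) / 0.3316 = 2.169 / 0.3316 = 6.541.
n = 6.541² + 3 = 42.78 + 3 = 45.8.
Round up.

n = 46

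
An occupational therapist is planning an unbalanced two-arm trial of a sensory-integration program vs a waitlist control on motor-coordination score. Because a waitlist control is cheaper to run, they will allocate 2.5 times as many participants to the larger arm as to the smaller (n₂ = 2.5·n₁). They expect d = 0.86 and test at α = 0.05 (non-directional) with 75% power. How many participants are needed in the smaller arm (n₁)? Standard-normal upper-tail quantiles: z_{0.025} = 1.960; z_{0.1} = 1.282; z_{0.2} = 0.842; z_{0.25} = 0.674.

With allocation ratio k = n₂/n₁ = 2.5, Var(x̄₁−x̄₂) = σ²(1/n₁ + 1/(k·n₁)) = σ²·(k+1)/(k·n₁).
So n₁ = (1 + 1/k)·((z_{α/2} + z_β)/d)² = 1.400 × (2.634/0.86)².
n₁ = 1.400 × 9.38 = 13.1.
Round up: n₁ = 14, giving n₂ = 2.5 × 14 = 35.

n₁ = 14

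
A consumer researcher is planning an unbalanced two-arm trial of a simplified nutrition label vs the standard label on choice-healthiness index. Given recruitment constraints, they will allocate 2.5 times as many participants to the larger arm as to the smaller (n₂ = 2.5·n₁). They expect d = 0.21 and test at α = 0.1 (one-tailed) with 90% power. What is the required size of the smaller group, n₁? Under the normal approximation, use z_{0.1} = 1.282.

With allocation ratio k = n₂/n₁ = 2.5, Var(x̄₁−x̄₂) = σ²(1/n₁ + 1/(k·n₁)) = σ²·(k+1)/(k·n₁).
So n₁ = (1 + 1/k)·((z_{α} + z_β)/d)² = 1.400 × (2.564/0.21)².
n₁ = 1.400 × 149.07 = 208.7.
Round up: n₁ = 209, giving n₂ = ⌈2.5 × 209⌉ = ⌈522.5⌉ = 523.

n₁ = 209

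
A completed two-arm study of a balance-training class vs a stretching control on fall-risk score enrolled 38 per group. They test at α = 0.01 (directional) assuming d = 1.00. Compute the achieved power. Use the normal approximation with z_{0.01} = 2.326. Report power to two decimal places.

For two equal groups, power = Φ(d·√(n/2) − z_{α}).
d·√(n/2) = 1.00 × √(38/2) = 1.00 × 4.359 = 4.359.
z_β = 4.359 − 2.326 = 2.033.
Power = Φ(2.033) = 0.979.

power ≈ 0.98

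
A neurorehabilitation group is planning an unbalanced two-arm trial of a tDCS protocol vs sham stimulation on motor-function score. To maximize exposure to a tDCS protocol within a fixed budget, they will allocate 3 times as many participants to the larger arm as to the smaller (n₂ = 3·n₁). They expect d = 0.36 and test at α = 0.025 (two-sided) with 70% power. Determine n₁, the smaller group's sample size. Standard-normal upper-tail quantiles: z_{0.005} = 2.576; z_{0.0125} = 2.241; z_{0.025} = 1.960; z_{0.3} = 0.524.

With allocation ratio k = n₂/n₁ = 3, Var(x̄₁−x̄₂) = σ²(1/n₁ + 1/(k·n₁)) = σ²·(k+1)/(k·n₁).
So n₁ = (1 + 1/k)·((z_{α/2} + z_β)/d)² = 1.333 × (2.765/0.36)².
n₁ = 1.333 × 58.99 = 78.7.
Round up: n₁ = 79, giving n₂ = 3 × 79 = 237.

n₁ = 79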